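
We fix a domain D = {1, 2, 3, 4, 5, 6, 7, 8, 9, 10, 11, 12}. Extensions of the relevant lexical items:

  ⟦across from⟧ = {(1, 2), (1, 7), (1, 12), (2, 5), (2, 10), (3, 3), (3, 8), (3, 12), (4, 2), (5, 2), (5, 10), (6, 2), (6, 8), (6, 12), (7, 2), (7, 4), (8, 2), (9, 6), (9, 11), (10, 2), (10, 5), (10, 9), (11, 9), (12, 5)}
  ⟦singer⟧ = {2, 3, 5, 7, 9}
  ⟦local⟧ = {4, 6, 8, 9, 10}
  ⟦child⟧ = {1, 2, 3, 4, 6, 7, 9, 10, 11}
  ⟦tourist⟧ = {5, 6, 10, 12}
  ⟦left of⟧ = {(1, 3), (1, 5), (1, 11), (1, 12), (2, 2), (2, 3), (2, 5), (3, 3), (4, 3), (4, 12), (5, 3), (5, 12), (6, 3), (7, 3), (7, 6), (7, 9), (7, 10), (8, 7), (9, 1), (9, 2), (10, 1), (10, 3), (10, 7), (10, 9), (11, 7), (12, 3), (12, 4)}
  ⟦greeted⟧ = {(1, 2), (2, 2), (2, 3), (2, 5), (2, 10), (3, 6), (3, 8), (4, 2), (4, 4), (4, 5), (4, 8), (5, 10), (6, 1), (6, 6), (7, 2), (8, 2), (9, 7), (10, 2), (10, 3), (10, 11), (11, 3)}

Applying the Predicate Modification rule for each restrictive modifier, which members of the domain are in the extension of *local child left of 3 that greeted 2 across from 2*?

⟦left of 3⟧ = {x : ⟨x, 3⟩ ∈ ⟦left of⟧} = {1, 2, 3, 4, 5, 6, 7, 10, 12}
⟦that greeted 2⟧ = {x : ⟨x, 2⟩ ∈ ⟦greeted⟧} = {1, 2, 4, 7, 8, 10}
⟦across from 2⟧ = {x : ⟨x, 2⟩ ∈ ⟦across from⟧} = {1, 4, 5, 6, 7, 8, 10}
⟦child⟧ = {1, 2, 3, 4, 6, 7, 9, 10, 11}
… ∩ ⟦left of 3⟧ = {1, 2, 3, 4, 6, 7, 9, 10, 11} ∩ {1, 2, 3, 4, 5, 6, 7, 10, 12} = {1, 2, 3, 4, 6, 7, 10}
… ∩ ⟦that greeted 2⟧ = {1, 2, 3, 4, 6, 7, 10} ∩ {1, 2, 4, 7, 8, 10} = {1, 2, 4, 7, 10}
… ∩ ⟦across from 2⟧ = {1, 2, 4, 7, 10} ∩ {1, 4, 5, 6, 7, 8, 10} = {1, 4, 7, 10}
… ∩ ⟦local⟧ = {1, 4, 7, 10} ∩ {4, 6, 8, 9, 10} = {4, 10}
So ⟦local child left of 3 that greeted 2 across from 2⟧ = {4, 10}.

{4, 10}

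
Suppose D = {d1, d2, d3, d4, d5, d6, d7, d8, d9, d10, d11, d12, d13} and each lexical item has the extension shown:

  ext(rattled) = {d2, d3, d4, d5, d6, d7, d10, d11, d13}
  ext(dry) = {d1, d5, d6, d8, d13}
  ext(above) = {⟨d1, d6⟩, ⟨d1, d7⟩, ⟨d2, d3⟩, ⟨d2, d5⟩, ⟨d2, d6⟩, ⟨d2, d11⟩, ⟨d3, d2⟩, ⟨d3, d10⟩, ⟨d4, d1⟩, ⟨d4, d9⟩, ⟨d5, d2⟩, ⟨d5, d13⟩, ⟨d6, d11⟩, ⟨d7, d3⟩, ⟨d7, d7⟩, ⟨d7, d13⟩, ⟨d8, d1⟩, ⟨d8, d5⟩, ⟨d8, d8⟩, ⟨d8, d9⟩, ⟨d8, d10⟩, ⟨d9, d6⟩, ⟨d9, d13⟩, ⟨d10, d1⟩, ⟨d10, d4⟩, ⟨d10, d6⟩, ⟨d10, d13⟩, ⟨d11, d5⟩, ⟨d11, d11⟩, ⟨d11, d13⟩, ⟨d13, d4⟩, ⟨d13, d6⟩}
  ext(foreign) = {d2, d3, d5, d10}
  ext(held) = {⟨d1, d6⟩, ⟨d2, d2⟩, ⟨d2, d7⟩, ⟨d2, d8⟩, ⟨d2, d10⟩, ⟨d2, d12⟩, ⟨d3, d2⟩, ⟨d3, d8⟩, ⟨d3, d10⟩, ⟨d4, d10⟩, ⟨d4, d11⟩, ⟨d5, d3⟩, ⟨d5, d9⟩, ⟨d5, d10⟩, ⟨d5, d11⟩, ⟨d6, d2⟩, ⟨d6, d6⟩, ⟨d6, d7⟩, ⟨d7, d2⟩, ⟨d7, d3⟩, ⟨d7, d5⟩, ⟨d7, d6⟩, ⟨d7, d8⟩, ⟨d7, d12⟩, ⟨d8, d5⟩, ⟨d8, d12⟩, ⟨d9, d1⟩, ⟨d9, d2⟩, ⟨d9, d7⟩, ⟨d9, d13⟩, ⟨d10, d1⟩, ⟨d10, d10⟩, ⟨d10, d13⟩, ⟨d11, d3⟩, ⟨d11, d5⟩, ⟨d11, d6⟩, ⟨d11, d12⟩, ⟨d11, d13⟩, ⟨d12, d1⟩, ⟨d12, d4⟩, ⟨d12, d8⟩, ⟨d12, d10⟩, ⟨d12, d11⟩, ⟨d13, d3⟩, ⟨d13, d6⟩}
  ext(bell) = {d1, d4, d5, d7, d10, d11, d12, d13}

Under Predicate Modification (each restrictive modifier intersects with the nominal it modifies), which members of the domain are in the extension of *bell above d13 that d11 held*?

⟦above d13⟧ = {x : ⟨x, d13⟩ ∈ ⟦above⟧} = {d5, d7, d9, d10, d11}
⟦that d11 held⟧ = {x : ⟨d11, x⟩ ∈ ⟦held⟧} = {d3, d5, d6, d12, d13}
⟦bell⟧ = {d1, d4, d5, d7, d10, d11, d12, d13}
… ∩ ⟦above d13⟧ = {d1, d4, d5, d7, d10, d11, d12, d13} ∩ {d5, d7, d9, d10, d11} = {d5, d7, d10, d11}
… ∩ ⟦that d11 held⟧ = {d5, d7, d10, d11} ∩ {d3, d5, d6, d12, d13} = {d5}
So ⟦bell above d13 that d11 held⟧ = {d5}.

{d5}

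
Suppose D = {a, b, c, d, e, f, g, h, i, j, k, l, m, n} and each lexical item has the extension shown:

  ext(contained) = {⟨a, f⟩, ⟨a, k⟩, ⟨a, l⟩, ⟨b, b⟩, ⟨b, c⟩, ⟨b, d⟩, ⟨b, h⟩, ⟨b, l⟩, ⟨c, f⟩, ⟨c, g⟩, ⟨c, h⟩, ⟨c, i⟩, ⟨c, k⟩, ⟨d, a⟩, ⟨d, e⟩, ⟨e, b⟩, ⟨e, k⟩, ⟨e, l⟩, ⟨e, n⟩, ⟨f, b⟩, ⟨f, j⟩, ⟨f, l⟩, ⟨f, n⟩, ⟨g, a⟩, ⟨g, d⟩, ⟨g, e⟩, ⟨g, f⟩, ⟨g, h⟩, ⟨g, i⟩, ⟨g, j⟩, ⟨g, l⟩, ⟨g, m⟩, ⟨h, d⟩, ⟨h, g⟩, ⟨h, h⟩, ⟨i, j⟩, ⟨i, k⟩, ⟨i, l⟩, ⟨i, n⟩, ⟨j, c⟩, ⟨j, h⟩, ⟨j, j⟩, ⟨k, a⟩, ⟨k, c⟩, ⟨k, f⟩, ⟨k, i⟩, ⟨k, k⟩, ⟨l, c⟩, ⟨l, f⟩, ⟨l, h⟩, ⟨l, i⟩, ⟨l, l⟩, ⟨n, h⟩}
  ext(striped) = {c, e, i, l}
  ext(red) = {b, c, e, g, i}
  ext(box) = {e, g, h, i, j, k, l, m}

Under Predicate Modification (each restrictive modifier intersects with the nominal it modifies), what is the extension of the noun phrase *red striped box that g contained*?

{e, i}

⟦that g contained⟧ = {x : ⟨g, x⟩ ∈ ⟦contained⟧} = {a, d, e, f, h, i, j, l, m}
⟦box⟧ = {e, g, h, i, j, k, l, m}
… ∩ ⟦that g contained⟧ = {e, g, h, i, j, k, l, m} ∩ {a, d, e, f, h, i, j, l, m} = {e, h, i, j, l, m}
… ∩ ⟦red⟧ = {e, h, i, j, l, m} ∩ {b, c, e, g, i} = {e, i}
… ∩ ⟦striped⟧ = {e, i} ∩ {c, e, i, l} = {e, i}
So ⟦red striped box that g contained⟧ = {e, i}.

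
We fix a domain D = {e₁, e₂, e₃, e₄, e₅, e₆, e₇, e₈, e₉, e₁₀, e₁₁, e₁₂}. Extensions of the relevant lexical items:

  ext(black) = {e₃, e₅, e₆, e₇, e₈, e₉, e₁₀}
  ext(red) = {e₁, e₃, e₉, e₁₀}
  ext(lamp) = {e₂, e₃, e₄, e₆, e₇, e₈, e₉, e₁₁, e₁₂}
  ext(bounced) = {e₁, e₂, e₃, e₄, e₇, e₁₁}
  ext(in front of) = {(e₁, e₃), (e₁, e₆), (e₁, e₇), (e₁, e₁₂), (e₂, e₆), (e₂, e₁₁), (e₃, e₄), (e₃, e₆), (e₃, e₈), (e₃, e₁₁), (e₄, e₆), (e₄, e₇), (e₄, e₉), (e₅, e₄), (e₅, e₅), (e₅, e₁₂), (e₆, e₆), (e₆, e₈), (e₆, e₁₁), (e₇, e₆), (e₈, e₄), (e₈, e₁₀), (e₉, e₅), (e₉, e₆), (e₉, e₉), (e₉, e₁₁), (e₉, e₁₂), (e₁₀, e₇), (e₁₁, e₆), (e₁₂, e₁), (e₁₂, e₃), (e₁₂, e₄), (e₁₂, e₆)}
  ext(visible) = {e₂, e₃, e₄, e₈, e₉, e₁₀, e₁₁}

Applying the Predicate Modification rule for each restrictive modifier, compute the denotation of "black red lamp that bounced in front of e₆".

{e₃}

⟦that bounced⟧ = ⟦bounced⟧ = {e₁, e₂, e₃, e₄, e₇, e₁₁}
⟦in front of e₆⟧ = {x : ⟨x, e₆⟩ ∈ ⟦in front of⟧} = {e₁, e₂, e₃, e₄, e₆, e₇, e₉, e₁₁, e₁₂}
⟦lamp⟧ = {e₂, e₃, e₄, e₆, e₇, e₈, e₉, e₁₁, e₁₂}
… ∩ ⟦that bounced⟧ = {e₂, e₃, e₄, e₆, e₇, e₈, e₉, e₁₁, e₁₂} ∩ {e₁, e₂, e₃, e₄, e₇, e₁₁} = {e₂, e₃, e₄, e₇, e₁₁}
… ∩ ⟦in front of e₆⟧ = {e₂, e₃, e₄, e₇, e₁₁} ∩ {e₁, e₂, e₃, e₄, e₆, e₇, e₉, e₁₁, e₁₂} = {e₂, e₃, e₄, e₇, e₁₁}
… ∩ ⟦black⟧ = {e₂, e₃, e₄, e₇, e₁₁} ∩ {e₃, e₅, e₆, e₇, e₈, e₉, e₁₀} = {e₃, e₇}
… ∩ ⟦red⟧ = {e₃, e₇} ∩ {e₁, e₃, e₉, e₁₀} = {e₃}
So ⟦black red lamp that bounced in front of e₆⟧ = {e₃}.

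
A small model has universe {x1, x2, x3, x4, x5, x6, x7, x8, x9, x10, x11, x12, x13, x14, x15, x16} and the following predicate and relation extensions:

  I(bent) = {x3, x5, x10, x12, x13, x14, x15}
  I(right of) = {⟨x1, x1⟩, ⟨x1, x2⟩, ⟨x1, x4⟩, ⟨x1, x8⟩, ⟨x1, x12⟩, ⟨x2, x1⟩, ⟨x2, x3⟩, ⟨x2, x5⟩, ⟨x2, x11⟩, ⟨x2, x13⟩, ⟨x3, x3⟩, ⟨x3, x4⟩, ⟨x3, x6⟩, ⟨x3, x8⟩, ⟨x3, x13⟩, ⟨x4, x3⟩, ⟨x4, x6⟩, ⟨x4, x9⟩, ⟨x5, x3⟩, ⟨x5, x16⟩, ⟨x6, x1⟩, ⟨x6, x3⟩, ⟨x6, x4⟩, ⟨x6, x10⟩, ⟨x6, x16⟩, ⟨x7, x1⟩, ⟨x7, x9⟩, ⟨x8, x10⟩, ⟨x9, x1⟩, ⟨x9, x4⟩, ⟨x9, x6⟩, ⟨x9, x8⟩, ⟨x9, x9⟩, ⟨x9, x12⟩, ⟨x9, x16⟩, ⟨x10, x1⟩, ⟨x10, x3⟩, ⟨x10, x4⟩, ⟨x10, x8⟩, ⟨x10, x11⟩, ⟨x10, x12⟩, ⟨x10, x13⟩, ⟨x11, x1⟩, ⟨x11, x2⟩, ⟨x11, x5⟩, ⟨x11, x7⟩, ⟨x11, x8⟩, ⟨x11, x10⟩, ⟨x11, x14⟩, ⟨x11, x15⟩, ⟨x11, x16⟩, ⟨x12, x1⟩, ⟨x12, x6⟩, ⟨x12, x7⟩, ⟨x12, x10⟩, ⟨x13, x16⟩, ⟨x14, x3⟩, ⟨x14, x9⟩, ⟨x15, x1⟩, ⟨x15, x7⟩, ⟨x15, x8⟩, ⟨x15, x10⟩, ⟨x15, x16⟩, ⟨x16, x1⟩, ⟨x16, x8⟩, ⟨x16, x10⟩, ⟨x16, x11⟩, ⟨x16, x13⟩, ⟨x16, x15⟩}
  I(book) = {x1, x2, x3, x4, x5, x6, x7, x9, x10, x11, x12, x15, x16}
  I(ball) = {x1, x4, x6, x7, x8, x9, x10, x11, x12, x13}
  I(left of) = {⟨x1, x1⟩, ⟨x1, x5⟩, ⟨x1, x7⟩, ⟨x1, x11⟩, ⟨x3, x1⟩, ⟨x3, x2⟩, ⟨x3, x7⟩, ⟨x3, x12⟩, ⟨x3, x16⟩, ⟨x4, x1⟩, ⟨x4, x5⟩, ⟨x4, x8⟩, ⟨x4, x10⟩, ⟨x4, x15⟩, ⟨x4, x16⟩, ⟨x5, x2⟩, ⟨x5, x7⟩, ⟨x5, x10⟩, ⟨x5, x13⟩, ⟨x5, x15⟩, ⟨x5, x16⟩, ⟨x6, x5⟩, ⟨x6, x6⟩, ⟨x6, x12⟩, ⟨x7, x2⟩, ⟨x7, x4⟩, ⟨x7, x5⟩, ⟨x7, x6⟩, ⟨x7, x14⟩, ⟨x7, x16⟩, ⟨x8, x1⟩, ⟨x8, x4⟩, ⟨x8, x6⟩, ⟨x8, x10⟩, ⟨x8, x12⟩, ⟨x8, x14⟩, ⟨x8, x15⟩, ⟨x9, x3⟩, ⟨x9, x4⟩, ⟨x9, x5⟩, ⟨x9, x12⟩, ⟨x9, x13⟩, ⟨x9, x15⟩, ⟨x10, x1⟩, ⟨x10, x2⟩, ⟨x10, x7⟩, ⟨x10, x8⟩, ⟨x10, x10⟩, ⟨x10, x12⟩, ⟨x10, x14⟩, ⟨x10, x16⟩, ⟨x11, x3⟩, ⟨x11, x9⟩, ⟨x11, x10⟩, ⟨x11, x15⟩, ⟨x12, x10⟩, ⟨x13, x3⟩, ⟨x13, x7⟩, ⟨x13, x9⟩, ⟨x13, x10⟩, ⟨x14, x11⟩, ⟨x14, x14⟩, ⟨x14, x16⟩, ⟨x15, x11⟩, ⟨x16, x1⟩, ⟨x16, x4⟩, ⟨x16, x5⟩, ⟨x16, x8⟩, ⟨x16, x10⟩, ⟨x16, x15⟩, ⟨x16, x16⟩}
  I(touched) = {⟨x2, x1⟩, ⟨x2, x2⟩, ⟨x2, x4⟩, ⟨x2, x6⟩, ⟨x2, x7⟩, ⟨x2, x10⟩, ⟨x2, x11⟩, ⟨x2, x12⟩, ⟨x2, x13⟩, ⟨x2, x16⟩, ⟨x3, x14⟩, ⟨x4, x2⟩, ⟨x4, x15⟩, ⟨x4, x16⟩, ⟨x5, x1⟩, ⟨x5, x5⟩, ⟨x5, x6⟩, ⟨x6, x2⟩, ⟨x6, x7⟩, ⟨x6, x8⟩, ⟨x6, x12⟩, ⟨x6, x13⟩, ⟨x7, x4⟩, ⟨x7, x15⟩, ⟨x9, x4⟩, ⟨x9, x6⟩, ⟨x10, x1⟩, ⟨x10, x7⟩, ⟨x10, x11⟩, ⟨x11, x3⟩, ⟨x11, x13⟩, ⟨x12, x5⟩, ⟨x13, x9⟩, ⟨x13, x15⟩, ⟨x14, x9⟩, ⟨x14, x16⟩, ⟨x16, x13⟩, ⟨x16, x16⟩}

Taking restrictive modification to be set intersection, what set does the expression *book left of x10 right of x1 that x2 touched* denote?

{x10, x11, x12, x16}

⟦left of x10⟧ = {x : ⟨x, x10⟩ ∈ ⟦left of⟧} = {x4, x5, x8, x10, x11, x12, x13, x16}
⟦right of x1⟧ = {x : ⟨x, x1⟩ ∈ ⟦right of⟧} = {x1, x2, x6, x7, x9, x10, x11, x12, x15, x16}
⟦that x2 touched⟧ = {x : ⟨x2, x⟩ ∈ ⟦touched⟧} = {x1, x2, x4, x6, x7, x10, x11, x12, x13, x16}
⟦book⟧ = {x1, x2, x3, x4, x5, x6, x7, x9, x10, x11, x12, x15, x16}
… ∩ ⟦left of x10⟧ = {x1, x2, x3, x4, x5, x6, x7, x9, x10, x11, x12, x15, x16} ∩ {x4, x5, x8, x10, x11, x12, x13, x16} = {x4, x5, x10, x11, x12, x16}
… ∩ ⟦right of x1⟧ = {x4, x5, x10, x11, x12, x16} ∩ {x1, x2, x6, x7, x9, x10, x11, x12, x15, x16} = {x10, x11, x12, x16}
… ∩ ⟦that x2 touched⟧ = {x10, x11, x12, x16} ∩ {x1, x2, x4, x6, x7, x10, x11, x12, x13, x16} = {x10, x11, x12, x16}
So ⟦book left of x10 right of x1 that x2 touched⟧ = {x10, x11, x12, x16}.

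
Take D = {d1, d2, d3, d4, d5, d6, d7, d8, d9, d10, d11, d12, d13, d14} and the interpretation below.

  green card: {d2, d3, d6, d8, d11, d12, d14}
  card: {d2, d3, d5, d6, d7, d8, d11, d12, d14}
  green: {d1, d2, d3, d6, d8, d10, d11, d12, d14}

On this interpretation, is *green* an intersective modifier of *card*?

yes

⟦green⟧ ∩ ⟦card⟧ = {d1, d2, d3, d6, d8, d10, d11, d12, d14} ∩ {d2, d3, d5, d6, d7, d8, d11, d12, d14} = {d2, d3, d6, d8, d11, d12, d14}
Observed ⟦green card⟧ = {d2, d3, d6, d8, d11, d12, d14}.
These coincide, so the modifier is intersective here.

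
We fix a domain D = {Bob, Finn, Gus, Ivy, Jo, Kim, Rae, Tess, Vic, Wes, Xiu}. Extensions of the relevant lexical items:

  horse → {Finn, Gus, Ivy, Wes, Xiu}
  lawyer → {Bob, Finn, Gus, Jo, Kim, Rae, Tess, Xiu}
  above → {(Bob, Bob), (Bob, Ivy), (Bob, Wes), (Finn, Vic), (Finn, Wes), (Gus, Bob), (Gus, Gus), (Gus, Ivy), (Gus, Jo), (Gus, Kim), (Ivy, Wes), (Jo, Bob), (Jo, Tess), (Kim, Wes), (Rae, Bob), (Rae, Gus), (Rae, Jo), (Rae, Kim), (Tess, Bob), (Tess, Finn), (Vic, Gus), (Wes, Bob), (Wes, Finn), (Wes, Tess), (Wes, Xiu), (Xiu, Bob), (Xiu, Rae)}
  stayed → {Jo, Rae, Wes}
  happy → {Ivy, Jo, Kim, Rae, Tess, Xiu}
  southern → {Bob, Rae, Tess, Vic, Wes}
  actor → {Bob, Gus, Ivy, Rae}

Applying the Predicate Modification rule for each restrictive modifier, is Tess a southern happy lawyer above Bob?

⟦above Bob⟧ = {x : ⟨x, Bob⟩ ∈ ⟦above⟧} = {Bob, Gus, Jo, Rae, Tess, Wes, Xiu}
⟦lawyer⟧ = {Bob, Finn, Gus, Jo, Kim, Rae, Tess, Xiu}
… ∩ ⟦above Bob⟧ = {Bob, Finn, Gus, Jo, Kim, Rae, Tess, Xiu} ∩ {Bob, Gus, Jo, Rae, Tess, Wes, Xiu} = {Bob, Gus, Jo, Rae, Tess, Xiu}
… ∩ ⟦southern⟧ = {Bob, Gus, Jo, Rae, Tess, Xiu} ∩ {Bob, Rae, Tess, Vic, Wes} = {Bob, Rae, Tess}
… ∩ ⟦happy⟧ = {Bob, Rae, Tess} ∩ {Ivy, Jo, Kim, Rae, Tess, Xiu} = {Rae, Tess}
⟦southern happy lawyer above Bob⟧ = {Rae, Tess}; Tess ∈ this set.

yes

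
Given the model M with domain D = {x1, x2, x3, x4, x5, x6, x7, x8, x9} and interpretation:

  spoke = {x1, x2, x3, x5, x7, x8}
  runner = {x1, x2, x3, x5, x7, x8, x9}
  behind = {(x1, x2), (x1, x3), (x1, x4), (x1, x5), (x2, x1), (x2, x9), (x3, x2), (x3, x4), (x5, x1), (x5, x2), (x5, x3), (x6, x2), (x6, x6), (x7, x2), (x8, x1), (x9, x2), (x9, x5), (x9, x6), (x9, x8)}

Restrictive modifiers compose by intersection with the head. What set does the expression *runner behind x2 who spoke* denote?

{x1, x3, x5, x7}

⟦behind x2⟧ = {x : ⟨x, x2⟩ ∈ ⟦behind⟧} = {x1, x3, x5, x6, x7, x9}
⟦who spoke⟧ = ⟦spoke⟧ = {x1, x2, x3, x5, x7, x8}
⟦runner⟧ = {x1, x2, x3, x5, x7, x8, x9}
… ∩ ⟦behind x2⟧ = {x1, x2, x3, x5, x7, x8, x9} ∩ {x1, x3, x5, x6, x7, x9} = {x1, x3, x5, x7, x9}
… ∩ ⟦who spoke⟧ = {x1, x3, x5, x7, x9} ∩ {x1, x2, x3, x5, x7, x8} = {x1, x3, x5, x7}
So ⟦runner behind x2 who spoke⟧ = {x1, x3, x5, x7}.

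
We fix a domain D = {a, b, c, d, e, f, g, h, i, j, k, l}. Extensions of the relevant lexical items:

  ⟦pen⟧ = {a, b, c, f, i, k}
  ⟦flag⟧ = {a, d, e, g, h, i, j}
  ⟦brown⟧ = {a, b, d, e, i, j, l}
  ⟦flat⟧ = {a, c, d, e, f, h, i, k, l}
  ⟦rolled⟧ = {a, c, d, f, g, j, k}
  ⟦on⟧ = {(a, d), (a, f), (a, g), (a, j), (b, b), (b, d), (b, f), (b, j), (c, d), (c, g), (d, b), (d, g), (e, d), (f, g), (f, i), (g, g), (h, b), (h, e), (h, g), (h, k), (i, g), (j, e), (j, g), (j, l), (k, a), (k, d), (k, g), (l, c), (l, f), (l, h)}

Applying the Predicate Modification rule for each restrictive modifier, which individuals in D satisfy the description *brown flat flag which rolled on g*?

⟦which rolled⟧ = ⟦rolled⟧ = {a, c, d, f, g, j, k}
⟦on g⟧ = {x : ⟨x, g⟩ ∈ ⟦on⟧} = {a, c, d, f, g, h, i, j, k}
⟦flag⟧ = {a, d, e, g, h, i, j}
… ∩ ⟦which rolled⟧ = {a, d, e, g, h, i, j} ∩ {a, c, d, f, g, j, k} = {a, d, g, j}
… ∩ ⟦on g⟧ = {a, d, g, j} ∩ {a, c, d, f, g, h, i, j, k} = {a, d, g, j}
… ∩ ⟦brown⟧ = {a, d, g, j} ∩ {a, b, d, e, i, j, l} = {a, d, j}
… ∩ ⟦flat⟧ = {a, d, j} ∩ {a, c, d, e, f, h, i, k, l} = {a, d}
So ⟦brown flat flag which rolled on g⟧ = {a, d}.

{a, d}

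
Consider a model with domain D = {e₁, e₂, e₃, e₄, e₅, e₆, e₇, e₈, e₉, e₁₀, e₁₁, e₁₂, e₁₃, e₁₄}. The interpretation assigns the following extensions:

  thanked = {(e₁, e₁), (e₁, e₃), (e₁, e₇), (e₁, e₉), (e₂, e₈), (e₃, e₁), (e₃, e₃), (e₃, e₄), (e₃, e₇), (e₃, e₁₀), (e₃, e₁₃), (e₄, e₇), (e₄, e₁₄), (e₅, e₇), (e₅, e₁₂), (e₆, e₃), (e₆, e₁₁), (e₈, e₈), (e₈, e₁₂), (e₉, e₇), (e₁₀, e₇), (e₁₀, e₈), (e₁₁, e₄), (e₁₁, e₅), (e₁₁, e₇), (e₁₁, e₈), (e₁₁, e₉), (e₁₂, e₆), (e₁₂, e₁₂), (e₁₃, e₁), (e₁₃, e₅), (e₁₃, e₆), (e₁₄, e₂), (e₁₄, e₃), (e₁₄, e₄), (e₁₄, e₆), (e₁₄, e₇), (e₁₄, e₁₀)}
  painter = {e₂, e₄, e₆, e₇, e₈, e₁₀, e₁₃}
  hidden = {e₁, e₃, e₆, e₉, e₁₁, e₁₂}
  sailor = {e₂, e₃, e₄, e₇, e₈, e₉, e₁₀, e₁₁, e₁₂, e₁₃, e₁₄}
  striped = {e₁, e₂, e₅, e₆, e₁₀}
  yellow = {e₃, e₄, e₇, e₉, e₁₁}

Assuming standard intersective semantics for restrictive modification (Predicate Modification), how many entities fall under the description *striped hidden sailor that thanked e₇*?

0

⟦that thanked e₇⟧ = {x : ⟨x, e₇⟩ ∈ ⟦thanked⟧} = {e₁, e₃, e₄, e₅, e₉, e₁₀, e₁₁, e₁₄}
⟦sailor⟧ = {e₂, e₃, e₄, e₇, e₈, e₉, e₁₀, e₁₁, e₁₂, e₁₃, e₁₄}
… ∩ ⟦that thanked e₇⟧ = {e₂, e₃, e₄, e₇, e₈, e₉, e₁₀, e₁₁, e₁₂, e₁₃, e₁₄} ∩ {e₁, e₃, e₄, e₅, e₉, e₁₀, e₁₁, e₁₄} = {e₃, e₄, e₉, e₁₀, e₁₁, e₁₄}
… ∩ ⟦striped⟧ = {e₃, e₄, e₉, e₁₀, e₁₁, e₁₄} ∩ {e₁, e₂, e₅, e₆, e₁₀} = {e₁₀}
… ∩ ⟦hidden⟧ = {e₁₀} ∩ {e₁, e₃, e₆, e₉, e₁₁, e₁₂} = ∅
⟦striped hidden sailor that thanked e₇⟧ = ∅, so the cardinality is 0.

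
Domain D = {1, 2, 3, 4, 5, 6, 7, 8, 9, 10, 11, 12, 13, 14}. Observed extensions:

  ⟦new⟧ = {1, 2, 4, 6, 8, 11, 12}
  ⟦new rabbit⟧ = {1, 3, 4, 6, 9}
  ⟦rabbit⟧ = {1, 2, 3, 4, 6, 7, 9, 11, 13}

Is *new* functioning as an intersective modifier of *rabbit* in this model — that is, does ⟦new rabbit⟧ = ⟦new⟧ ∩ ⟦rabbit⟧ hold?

⟦new⟧ ∩ ⟦rabbit⟧ = {1, 2, 4, 6, 8, 11, 12} ∩ {1, 2, 3, 4, 6, 7, 9, 11, 13} = {1, 2, 4, 6, 11}
Observed ⟦new rabbit⟧ = {1, 3, 4, 6, 9}.
These differ, so the modifier is not intersective in this model.

no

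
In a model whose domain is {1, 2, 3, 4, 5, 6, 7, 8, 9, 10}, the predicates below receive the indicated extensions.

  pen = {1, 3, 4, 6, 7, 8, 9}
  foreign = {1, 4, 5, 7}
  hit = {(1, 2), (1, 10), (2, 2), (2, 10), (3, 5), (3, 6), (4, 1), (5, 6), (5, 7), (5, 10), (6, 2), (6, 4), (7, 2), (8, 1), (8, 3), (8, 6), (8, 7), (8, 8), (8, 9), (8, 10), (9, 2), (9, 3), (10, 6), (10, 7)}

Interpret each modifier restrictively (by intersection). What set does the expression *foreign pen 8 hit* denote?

⟦8 hit⟧ = {x : ⟨8, x⟩ ∈ ⟦hit⟧} = {1, 3, 6, 7, 8, 9, 10}
⟦pen⟧ = {1, 3, 4, 6, 7, 8, 9}
… ∩ ⟦8 hit⟧ = {1, 3, 4, 6, 7, 8, 9} ∩ {1, 3, 6, 7, 8, 9, 10} = {1, 3, 6, 7, 8, 9}
… ∩ ⟦foreign⟧ = {1, 3, 6, 7, 8, 9} ∩ {1, 4, 5, 7} = {1, 7}
So ⟦foreign pen 8 hit⟧ = {1, 7}.

{1, 7}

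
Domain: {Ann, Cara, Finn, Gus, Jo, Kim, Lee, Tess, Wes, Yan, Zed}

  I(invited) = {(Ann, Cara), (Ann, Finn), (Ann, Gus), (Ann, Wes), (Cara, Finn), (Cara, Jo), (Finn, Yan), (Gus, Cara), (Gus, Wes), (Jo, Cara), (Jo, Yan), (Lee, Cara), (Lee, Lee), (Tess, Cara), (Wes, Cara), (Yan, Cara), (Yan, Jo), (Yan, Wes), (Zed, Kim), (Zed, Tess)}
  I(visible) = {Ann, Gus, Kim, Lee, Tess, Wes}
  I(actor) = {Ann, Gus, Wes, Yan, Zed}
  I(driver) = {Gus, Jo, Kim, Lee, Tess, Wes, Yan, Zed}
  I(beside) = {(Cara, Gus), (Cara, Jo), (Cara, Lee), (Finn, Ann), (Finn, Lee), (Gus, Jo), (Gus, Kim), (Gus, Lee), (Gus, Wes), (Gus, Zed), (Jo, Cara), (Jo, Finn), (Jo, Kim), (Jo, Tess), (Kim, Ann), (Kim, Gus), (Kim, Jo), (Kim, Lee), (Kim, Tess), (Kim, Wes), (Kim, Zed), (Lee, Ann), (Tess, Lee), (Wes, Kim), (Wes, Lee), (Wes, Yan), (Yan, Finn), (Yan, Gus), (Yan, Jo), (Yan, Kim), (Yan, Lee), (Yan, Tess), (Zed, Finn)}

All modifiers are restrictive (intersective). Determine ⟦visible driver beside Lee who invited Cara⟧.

⟦beside Lee⟧ = {x : ⟨x, Lee⟩ ∈ ⟦beside⟧} = {Cara, Finn, Gus, Kim, Tess, Wes, Yan}
⟦who invited Cara⟧ = {x : ⟨x, Cara⟩ ∈ ⟦invited⟧} = {Ann, Gus, Jo, Lee, Tess, Wes, Yan}
⟦driver⟧ = {Gus, Jo, Kim, Lee, Tess, Wes, Yan, Zed}
… ∩ ⟦beside Lee⟧ = {Gus, Jo, Kim, Lee, Tess, Wes, Yan, Zed} ∩ {Cara, Finn, Gus, Kim, Tess, Wes, Yan} = {Gus, Kim, Tess, Wes, Yan}
… ∩ ⟦who invited Cara⟧ = {Gus, Kim, Tess, Wes, Yan} ∩ {Ann, Gus, Jo, Lee, Tess, Wes, Yan} = {Gus, Tess, Wes, Yan}
… ∩ ⟦visible⟧ = {Gus, Tess, Wes, Yan} ∩ {Ann, Gus, Kim, Lee, Tess, Wes} = {Gus, Tess, Wes}
So ⟦visible driver beside Lee who invited Cara⟧ = {Gus, Tess, Wes}.

{Gus, Tess, Wes}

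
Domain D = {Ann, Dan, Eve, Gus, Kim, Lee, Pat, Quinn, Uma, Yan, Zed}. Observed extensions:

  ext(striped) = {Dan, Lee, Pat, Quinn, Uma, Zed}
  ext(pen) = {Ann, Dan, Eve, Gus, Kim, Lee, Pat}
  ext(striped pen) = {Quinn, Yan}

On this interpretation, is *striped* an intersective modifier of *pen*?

⟦striped⟧ ∩ ⟦pen⟧ = {Dan, Lee, Pat, Quinn, Uma, Zed} ∩ {Ann, Dan, Eve, Gus, Kim, Lee, Pat} = {Dan, Lee, Pat}
Observed ⟦striped pen⟧ = {Quinn, Yan}.
These differ, so the modifier is not intersective in this model.

no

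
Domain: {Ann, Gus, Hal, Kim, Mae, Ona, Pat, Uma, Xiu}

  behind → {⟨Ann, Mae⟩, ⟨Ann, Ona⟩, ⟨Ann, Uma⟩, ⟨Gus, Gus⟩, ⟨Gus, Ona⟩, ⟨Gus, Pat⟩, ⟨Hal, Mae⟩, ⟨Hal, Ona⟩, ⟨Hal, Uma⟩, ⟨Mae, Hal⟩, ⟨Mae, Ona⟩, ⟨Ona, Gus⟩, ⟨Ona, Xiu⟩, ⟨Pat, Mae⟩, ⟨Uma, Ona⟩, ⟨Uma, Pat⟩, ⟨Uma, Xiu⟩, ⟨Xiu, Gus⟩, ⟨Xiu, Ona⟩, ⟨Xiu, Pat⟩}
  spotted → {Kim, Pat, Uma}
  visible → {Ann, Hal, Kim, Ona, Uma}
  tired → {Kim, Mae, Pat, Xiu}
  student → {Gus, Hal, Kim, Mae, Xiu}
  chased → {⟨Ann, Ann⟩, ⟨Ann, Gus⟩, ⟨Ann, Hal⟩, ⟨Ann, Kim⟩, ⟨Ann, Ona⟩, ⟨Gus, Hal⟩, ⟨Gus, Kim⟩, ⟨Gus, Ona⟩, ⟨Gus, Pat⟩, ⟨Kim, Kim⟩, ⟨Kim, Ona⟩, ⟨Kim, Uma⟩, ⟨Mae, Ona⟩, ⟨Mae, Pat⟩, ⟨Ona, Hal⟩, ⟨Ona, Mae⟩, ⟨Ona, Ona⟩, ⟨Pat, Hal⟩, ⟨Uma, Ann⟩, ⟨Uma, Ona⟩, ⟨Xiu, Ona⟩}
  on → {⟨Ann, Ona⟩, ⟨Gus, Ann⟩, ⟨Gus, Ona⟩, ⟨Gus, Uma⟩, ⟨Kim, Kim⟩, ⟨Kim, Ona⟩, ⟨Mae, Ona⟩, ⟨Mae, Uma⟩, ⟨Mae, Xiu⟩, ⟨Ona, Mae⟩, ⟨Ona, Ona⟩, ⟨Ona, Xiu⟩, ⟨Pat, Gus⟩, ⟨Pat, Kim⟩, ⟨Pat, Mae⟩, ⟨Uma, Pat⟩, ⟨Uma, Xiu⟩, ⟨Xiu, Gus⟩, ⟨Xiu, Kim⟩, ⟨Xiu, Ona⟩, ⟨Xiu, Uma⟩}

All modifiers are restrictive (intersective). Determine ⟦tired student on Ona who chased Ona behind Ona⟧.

{Mae, Xiu}

⟦on Ona⟧ = {x : ⟨x, Ona⟩ ∈ ⟦on⟧} = {Ann, Gus, Kim, Mae, Ona, Xiu}
⟦who chased Ona⟧ = {x : ⟨x, Ona⟩ ∈ ⟦chased⟧} = {Ann, Gus, Kim, Mae, Ona, Uma, Xiu}
⟦behind Ona⟧ = {x : ⟨x, Ona⟩ ∈ ⟦behind⟧} = {Ann, Gus, Hal, Mae, Uma, Xiu}
⟦student⟧ = {Gus, Hal, Kim, Mae, Xiu}
… ∩ ⟦on Ona⟧ = {Gus, Hal, Kim, Mae, Xiu} ∩ {Ann, Gus, Kim, Mae, Ona, Xiu} = {Gus, Kim, Mae, Xiu}
… ∩ ⟦who chased Ona⟧ = {Gus, Kim, Mae, Xiu} ∩ {Ann, Gus, Kim, Mae, Ona, Uma, Xiu} = {Gus, Kim, Mae, Xiu}
… ∩ ⟦behind Ona⟧ = {Gus, Kim, Mae, Xiu} ∩ {Ann, Gus, Hal, Mae, Uma, Xiu} = {Gus, Mae, Xiu}
… ∩ ⟦tired⟧ = {Gus, Mae, Xiu} ∩ {Kim, Mae, Pat, Xiu} = {Mae, Xiu}
So ⟦tired student on Ona who chased Ona behind Ona⟧ = {Mae, Xiu}.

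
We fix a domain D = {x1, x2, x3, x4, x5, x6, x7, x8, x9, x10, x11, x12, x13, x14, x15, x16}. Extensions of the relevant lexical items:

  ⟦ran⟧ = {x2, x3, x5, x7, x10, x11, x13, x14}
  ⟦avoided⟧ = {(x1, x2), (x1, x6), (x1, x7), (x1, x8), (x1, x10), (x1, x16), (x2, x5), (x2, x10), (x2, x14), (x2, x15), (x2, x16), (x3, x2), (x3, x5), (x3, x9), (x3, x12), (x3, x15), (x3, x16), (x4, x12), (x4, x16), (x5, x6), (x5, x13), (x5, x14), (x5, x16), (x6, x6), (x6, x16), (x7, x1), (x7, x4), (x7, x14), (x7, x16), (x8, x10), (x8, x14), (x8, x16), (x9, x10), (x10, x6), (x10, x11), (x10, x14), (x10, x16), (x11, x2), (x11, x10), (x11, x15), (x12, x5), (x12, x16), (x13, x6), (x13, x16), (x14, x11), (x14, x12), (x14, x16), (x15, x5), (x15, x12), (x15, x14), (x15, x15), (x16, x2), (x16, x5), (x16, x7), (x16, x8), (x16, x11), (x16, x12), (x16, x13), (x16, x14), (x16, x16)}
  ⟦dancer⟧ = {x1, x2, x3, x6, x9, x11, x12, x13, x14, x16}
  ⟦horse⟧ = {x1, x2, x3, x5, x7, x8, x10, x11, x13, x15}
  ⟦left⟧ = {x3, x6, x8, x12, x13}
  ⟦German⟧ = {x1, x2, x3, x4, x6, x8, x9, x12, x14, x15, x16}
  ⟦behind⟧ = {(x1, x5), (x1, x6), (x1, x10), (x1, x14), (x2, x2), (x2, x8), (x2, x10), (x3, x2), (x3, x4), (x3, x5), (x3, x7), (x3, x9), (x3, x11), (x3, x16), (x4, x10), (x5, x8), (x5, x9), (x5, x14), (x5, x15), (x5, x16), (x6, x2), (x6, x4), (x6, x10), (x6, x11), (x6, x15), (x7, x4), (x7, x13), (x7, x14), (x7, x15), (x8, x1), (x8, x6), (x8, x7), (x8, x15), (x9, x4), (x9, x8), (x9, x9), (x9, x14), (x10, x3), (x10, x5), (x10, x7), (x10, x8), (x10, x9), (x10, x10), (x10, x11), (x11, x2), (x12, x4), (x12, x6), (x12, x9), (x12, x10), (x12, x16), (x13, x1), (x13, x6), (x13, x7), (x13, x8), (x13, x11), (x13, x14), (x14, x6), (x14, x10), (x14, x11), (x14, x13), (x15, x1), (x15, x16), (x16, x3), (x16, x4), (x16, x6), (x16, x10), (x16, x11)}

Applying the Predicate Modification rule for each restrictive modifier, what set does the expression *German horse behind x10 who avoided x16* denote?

{x1, x2}

⟦behind x10⟧ = {x : ⟨x, x10⟩ ∈ ⟦behind⟧} = {x1, x2, x4, x6, x10, x12, x14, x16}
⟦who avoided x16⟧ = {x : ⟨x, x16⟩ ∈ ⟦avoided⟧} = {x1, x2, x3, x4, x5, x6, x7, x8, x10, x12, x13, x14, x16}
⟦horse⟧ = {x1, x2, x3, x5, x7, x8, x10, x11, x13, x15}
… ∩ ⟦behind x10⟧ = {x1, x2, x3, x5, x7, x8, x10, x11, x13, x15} ∩ {x1, x2, x4, x6, x10, x12, x14, x16} = {x1, x2, x10}
… ∩ ⟦who avoided x16⟧ = {x1, x2, x10} ∩ {x1, x2, x3, x4, x5, x6, x7, x8, x10, x12, x13, x14, x16} = {x1, x2, x10}
… ∩ ⟦German⟧ = {x1, x2, x10} ∩ {x1, x2, x3, x4, x6, x8, x9, x12, x14, x15, x16} = {x1, x2}
So ⟦German horse behind x10 who avoided x16⟧ = {x1, x2}.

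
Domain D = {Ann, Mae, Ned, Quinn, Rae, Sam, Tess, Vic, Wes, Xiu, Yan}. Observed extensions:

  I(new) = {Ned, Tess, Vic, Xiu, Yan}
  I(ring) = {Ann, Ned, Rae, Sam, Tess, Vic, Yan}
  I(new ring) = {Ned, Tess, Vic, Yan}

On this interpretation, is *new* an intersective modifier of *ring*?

yes

⟦new⟧ ∩ ⟦ring⟧ = {Ned, Tess, Vic, Xiu, Yan} ∩ {Ann, Ned, Rae, Sam, Tess, Vic, Yan} = {Ned, Tess, Vic, Yan}
Observed ⟦new ring⟧ = {Ned, Tess, Vic, Yan}.
These coincide, so the modifier is intersective here.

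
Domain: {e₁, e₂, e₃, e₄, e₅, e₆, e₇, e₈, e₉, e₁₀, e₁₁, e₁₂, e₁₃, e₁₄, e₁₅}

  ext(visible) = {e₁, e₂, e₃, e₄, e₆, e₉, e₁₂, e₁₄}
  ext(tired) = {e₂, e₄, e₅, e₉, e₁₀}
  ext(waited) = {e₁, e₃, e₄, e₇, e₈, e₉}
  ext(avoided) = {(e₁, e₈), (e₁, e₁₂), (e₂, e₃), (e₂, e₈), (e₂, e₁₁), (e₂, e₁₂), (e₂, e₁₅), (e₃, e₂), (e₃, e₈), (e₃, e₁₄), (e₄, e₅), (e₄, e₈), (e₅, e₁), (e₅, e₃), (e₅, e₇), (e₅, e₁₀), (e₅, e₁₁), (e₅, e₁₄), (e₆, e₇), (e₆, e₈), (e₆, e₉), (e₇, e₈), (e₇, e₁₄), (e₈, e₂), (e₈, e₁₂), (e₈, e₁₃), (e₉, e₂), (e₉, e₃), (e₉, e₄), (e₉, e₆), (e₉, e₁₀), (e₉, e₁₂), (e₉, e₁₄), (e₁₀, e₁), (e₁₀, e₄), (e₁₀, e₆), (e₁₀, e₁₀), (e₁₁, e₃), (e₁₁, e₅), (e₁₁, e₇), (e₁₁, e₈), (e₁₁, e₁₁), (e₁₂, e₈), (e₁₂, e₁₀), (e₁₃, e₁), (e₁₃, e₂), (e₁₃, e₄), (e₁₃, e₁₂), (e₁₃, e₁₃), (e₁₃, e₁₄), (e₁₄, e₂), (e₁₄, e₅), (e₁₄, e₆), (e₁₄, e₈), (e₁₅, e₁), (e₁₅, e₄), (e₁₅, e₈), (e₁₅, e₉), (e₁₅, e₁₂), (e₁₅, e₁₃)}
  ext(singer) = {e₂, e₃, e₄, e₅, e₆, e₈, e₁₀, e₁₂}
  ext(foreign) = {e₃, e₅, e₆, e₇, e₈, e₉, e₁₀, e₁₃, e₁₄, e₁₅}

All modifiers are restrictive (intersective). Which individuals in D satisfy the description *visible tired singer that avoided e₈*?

{e₂, e₄}

⟦that avoided e₈⟧ = {x : ⟨x, e₈⟩ ∈ ⟦avoided⟧} = {e₁, e₂, e₃, e₄, e₆, e₇, e₁₁, e₁₂, e₁₄, e₁₅}
⟦singer⟧ = {e₂, e₃, e₄, e₅, e₆, e₈, e₁₀, e₁₂}
… ∩ ⟦that avoided e₈⟧ = {e₂, e₃, e₄, e₅, e₆, e₈, e₁₀, e₁₂} ∩ {e₁, e₂, e₃, e₄, e₆, e₇, e₁₁, e₁₂, e₁₄, e₁₅} = {e₂, e₃, e₄, e₆, e₁₂}
… ∩ ⟦visible⟧ = {e₂, e₃, e₄, e₆, e₁₂} ∩ {e₁, e₂, e₃, e₄, e₆, e₉, e₁₂, e₁₄} = {e₂, e₃, e₄, e₆, e₁₂}
… ∩ ⟦tired⟧ = {e₂, e₃, e₄, e₆, e₁₂} ∩ {e₂, e₄, e₅, e₉, e₁₀} = {e₂, e₄}
So ⟦visible tired singer that avoided e₈⟧ = {e₂, e₄}.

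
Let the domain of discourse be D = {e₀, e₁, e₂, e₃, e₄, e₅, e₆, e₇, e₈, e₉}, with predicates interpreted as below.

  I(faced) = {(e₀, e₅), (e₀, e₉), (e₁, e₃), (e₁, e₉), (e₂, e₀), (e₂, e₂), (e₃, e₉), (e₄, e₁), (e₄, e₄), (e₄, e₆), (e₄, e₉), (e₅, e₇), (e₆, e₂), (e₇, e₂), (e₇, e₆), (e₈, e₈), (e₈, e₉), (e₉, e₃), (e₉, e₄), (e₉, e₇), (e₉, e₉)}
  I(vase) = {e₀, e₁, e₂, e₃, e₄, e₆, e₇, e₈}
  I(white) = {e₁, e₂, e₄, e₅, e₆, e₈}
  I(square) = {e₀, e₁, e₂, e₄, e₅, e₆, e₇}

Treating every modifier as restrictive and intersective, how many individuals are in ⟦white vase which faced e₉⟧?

⟦which faced e₉⟧ = {x : ⟨x, e₉⟩ ∈ ⟦faced⟧} = {e₀, e₁, e₃, e₄, e₈, e₉}
⟦vase⟧ = {e₀, e₁, e₂, e₃, e₄, e₆, e₇, e₈}
… ∩ ⟦which faced e₉⟧ = {e₀, e₁, e₂, e₃, e₄, e₆, e₇, e₈} ∩ {e₀, e₁, e₃, e₄, e₈, e₉} = {e₀, e₁, e₃, e₄, e₈}
… ∩ ⟦white⟧ = {e₀, e₁, e₃, e₄, e₈} ∩ {e₁, e₂, e₄, e₅, e₆, e₈} = {e₁, e₄, e₈}
⟦white vase which faced e₉⟧ = {e₁, e₄, e₈}, so the cardinality is 3.

3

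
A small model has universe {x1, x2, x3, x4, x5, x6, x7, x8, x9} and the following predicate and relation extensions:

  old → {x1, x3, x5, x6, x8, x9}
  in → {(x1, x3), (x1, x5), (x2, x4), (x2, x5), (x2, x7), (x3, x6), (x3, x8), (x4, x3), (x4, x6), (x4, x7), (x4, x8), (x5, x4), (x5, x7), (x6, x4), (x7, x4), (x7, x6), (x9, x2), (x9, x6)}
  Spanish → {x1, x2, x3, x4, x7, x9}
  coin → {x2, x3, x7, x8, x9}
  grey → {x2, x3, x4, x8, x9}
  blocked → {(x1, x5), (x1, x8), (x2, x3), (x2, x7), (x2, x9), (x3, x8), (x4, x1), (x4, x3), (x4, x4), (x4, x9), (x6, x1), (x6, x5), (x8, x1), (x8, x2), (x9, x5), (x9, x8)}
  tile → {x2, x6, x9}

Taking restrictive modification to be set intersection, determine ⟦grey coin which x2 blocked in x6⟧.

⟦which x2 blocked⟧ = {x : ⟨x2, x⟩ ∈ ⟦blocked⟧} = {x3, x7, x9}
⟦in x6⟧ = {x : ⟨x, x6⟩ ∈ ⟦in⟧} = {x3, x4, x7, x9}
⟦coin⟧ = {x2, x3, x7, x8, x9}
… ∩ ⟦which x2 blocked⟧ = {x2, x3, x7, x8, x9} ∩ {x3, x7, x9} = {x3, x7, x9}
… ∩ ⟦in x6⟧ = {x3, x7, x9} ∩ {x3, x4, x7, x9} = {x3, x7, x9}
… ∩ ⟦grey⟧ = {x3, x7, x9} ∩ {x2, x3, x4, x8, x9} = {x3, x9}
So ⟦grey coin which x2 blocked in x6⟧ = {x3, x9}.

{x3, x9}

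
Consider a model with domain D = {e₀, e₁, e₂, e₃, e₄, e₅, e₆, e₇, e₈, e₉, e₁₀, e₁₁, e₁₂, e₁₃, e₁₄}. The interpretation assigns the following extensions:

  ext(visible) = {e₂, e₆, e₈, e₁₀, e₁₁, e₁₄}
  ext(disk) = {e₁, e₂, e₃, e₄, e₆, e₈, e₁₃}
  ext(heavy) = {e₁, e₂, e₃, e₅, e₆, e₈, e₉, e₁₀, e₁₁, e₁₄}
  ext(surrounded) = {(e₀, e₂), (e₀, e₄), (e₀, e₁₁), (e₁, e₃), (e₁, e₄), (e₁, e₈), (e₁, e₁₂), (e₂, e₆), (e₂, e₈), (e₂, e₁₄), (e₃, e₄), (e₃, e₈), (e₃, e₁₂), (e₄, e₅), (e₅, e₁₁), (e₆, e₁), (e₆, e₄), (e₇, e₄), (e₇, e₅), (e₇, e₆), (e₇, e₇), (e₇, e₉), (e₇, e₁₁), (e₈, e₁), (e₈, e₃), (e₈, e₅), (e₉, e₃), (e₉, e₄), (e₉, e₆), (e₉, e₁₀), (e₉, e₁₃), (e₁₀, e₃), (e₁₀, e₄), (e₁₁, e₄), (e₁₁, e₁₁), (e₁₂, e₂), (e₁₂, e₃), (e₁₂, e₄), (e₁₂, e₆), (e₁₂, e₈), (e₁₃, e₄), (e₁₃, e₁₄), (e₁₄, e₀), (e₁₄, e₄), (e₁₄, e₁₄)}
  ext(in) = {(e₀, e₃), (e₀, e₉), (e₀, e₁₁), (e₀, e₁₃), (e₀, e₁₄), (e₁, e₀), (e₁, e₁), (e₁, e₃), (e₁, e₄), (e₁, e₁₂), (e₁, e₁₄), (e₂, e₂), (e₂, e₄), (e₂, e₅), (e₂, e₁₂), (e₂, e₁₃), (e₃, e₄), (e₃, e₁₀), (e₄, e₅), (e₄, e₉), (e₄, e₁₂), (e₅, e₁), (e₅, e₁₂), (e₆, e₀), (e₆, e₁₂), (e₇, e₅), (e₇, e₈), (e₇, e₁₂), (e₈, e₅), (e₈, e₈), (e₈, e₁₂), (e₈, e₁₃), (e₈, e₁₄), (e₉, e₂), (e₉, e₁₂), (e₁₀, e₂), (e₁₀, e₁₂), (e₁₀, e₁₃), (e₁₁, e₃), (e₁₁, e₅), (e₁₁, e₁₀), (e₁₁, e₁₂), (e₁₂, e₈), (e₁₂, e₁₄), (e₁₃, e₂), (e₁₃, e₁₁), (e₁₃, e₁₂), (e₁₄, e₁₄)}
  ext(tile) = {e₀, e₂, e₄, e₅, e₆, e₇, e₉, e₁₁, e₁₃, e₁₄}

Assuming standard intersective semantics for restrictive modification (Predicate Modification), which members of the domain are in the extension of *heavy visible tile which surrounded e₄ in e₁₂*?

⟦which surrounded e₄⟧ = {x : ⟨x, e₄⟩ ∈ ⟦surrounded⟧} = {e₀, e₁, e₃, e₆, e₇, e₉, e₁₀, e₁₁, e₁₂, e₁₃, e₁₄}
⟦in e₁₂⟧ = {x : ⟨x, e₁₂⟩ ∈ ⟦in⟧} = {e₁, e₂, e₄, e₅, e₆, e₇, e₈, e₉, e₁₀, e₁₁, e₁₃}
⟦tile⟧ = {e₀, e₂, e₄, e₅, e₆, e₇, e₉, e₁₁, e₁₃, e₁₄}
… ∩ ⟦which surrounded e₄⟧ = {e₀, e₂, e₄, e₅, e₆, e₇, e₉, e₁₁, e₁₃, e₁₄} ∩ {e₀, e₁, e₃, e₆, e₇, e₉, e₁₀, e₁₁, e₁₂, e₁₃, e₁₄} = {e₀, e₆, e₇, e₉, e₁₁, e₁₃, e₁₄}
… ∩ ⟦in e₁₂⟧ = {e₀, e₆, e₇, e₉, e₁₁, e₁₃, e₁₄} ∩ {e₁, e₂, e₄, e₅, e₆, e₇, e₈, e₉, e₁₀, e₁₁, e₁₃} = {e₆, e₇, e₉, e₁₁, e₁₃}
… ∩ ⟦heavy⟧ = {e₆, e₇, e₉, e₁₁, e₁₃} ∩ {e₁, e₂, e₃, e₅, e₆, e₈, e₉, e₁₀, e₁₁, e₁₄} = {e₆, e₉, e₁₁}
… ∩ ⟦visible⟧ = {e₆, e₉, e₁₁} ∩ {e₂, e₆, e₈, e₁₀, e₁₁, e₁₄} = {e₆, e₁₁}
So ⟦heavy visible tile which surrounded e₄ in e₁₂⟧ = {e₆, e₁₁}.

{e₆, e₁₁}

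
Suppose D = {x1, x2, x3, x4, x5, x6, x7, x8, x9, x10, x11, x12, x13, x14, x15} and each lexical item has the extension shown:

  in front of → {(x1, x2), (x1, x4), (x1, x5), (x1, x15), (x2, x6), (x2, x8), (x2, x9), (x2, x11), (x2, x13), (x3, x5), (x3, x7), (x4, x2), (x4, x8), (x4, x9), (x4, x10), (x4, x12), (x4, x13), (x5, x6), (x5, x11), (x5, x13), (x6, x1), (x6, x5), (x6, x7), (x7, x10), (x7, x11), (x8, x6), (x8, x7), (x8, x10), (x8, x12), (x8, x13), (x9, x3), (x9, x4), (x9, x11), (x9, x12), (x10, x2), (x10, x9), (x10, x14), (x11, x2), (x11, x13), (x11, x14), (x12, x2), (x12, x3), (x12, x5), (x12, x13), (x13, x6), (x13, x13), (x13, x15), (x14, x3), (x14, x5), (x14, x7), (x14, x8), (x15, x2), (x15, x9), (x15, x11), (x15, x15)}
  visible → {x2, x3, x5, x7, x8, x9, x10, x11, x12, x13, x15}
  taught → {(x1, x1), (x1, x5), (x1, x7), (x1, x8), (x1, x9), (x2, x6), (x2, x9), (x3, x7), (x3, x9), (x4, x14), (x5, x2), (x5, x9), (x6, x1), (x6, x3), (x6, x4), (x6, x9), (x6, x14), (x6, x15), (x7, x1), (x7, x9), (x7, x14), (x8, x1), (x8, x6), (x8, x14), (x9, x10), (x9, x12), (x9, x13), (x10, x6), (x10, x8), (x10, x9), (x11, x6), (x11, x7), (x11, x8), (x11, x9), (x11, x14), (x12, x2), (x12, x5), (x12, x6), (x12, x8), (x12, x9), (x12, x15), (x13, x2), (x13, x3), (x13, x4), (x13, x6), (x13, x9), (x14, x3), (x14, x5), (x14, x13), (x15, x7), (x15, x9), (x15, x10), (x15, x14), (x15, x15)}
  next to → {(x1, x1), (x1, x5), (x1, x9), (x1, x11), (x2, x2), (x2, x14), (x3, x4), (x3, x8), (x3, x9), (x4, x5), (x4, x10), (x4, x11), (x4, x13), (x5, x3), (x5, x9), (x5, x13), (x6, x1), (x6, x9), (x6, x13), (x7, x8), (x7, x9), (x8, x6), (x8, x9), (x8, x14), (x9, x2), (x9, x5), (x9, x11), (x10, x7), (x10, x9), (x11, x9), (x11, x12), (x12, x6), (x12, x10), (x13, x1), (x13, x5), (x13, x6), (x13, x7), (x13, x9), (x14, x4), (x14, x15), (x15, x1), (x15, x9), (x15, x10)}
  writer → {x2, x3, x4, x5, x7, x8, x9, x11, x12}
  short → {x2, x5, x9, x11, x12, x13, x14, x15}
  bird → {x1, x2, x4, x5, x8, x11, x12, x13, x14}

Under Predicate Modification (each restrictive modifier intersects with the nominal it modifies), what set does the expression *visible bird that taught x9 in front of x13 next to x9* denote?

{x5, x11, x13}

⟦that taught x9⟧ = {x : ⟨x, x9⟩ ∈ ⟦taught⟧} = {x1, x2, x3, x5, x6, x7, x10, x11, x12, x13, x15}
⟦in front of x13⟧ = {x : ⟨x, x13⟩ ∈ ⟦in front of⟧} = {x2, x4, x5, x8, x11, x12, x13}
⟦next to x9⟧ = {x : ⟨x, x9⟩ ∈ ⟦next to⟧} = {x1, x3, x5, x6, x7, x8, x10, x11, x13, x15}
⟦bird⟧ = {x1, x2, x4, x5, x8, x11, x12, x13, x14}
… ∩ ⟦that taught x9⟧ = {x1, x2, x4, x5, x8, x11, x12, x13, x14} ∩ {x1, x2, x3, x5, x6, x7, x10, x11, x12, x13, x15} = {x1, x2, x5, x11, x12, x13}
… ∩ ⟦in front of x13⟧ = {x1, x2, x5, x11, x12, x13} ∩ {x2, x4, x5, x8, x11, x12, x13} = {x2, x5, x11, x12, x13}
… ∩ ⟦next to x9⟧ = {x2, x5, x11, x12, x13} ∩ {x1, x3, x5, x6, x7, x8, x10, x11, x13, x15} = {x5, x11, x13}
… ∩ ⟦visible⟧ = {x5, x11, x13} ∩ {x2, x3, x5, x7, x8, x9, x10, x11, x12, x13, x15} = {x5, x11, x13}
So ⟦visible bird that taught x9 in front of x13 next to x9⟧ = {x5, x11, x13}.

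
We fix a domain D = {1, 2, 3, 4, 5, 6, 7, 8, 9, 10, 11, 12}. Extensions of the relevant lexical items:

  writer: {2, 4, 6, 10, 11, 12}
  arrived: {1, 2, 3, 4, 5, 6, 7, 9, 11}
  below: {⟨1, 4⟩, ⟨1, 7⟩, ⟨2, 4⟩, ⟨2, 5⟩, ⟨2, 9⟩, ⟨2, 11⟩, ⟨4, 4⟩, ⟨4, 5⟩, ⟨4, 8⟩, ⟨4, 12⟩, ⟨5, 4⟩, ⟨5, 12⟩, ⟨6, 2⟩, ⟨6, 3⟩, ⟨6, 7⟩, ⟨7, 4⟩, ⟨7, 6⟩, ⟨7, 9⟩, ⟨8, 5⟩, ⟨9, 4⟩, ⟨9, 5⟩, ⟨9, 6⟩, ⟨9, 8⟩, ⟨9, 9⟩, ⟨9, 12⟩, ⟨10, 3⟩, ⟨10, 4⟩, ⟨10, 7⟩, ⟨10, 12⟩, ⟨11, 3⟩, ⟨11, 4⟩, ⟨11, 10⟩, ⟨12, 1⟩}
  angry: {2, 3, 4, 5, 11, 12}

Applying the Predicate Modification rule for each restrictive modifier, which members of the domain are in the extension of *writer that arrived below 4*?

{2, 4, 11}

⟦that arrived⟧ = ⟦arrived⟧ = {1, 2, 3, 4, 5, 6, 7, 9, 11}
⟦below 4⟧ = {x : ⟨x, 4⟩ ∈ ⟦below⟧} = {1, 2, 4, 5, 7, 9, 10, 11}
⟦writer⟧ = {2, 4, 6, 10, 11, 12}
… ∩ ⟦that arrived⟧ = {2, 4, 6, 10, 11, 12} ∩ {1, 2, 3, 4, 5, 6, 7, 9, 11} = {2, 4, 6, 11}
… ∩ ⟦below 4⟧ = {2, 4, 6, 11} ∩ {1, 2, 4, 5, 7, 9, 10, 11} = {2, 4, 11}
So ⟦writer that arrived below 4⟧ = {2, 4, 11}.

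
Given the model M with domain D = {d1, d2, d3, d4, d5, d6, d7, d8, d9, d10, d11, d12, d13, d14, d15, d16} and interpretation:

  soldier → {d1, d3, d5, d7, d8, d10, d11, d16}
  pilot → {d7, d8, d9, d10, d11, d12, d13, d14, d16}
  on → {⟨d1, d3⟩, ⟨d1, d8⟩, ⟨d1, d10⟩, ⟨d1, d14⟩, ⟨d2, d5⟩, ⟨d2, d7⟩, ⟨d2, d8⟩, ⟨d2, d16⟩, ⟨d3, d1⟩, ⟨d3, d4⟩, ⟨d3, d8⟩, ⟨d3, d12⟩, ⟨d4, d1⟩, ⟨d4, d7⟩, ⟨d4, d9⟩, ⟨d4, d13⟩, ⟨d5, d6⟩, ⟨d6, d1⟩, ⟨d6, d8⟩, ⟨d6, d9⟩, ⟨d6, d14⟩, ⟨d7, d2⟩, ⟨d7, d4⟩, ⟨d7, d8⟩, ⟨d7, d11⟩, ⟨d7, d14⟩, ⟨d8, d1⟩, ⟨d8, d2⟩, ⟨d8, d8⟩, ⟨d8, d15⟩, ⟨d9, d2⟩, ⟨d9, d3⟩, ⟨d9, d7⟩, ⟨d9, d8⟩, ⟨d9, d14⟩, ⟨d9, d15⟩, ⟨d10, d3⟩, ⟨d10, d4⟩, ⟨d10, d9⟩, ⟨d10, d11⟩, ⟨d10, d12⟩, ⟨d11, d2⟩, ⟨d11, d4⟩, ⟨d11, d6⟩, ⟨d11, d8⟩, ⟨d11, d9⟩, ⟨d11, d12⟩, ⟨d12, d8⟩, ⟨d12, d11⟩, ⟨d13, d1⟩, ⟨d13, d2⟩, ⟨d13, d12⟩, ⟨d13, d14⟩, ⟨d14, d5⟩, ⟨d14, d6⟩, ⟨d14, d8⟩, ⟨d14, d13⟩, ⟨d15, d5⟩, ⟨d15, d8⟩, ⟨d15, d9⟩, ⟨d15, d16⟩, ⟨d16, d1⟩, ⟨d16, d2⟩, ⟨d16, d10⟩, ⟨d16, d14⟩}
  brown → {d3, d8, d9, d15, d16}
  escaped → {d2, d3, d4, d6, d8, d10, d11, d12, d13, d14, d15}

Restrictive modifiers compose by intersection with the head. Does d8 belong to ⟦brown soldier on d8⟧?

yes

⟦on d8⟧ = {x : ⟨x, d8⟩ ∈ ⟦on⟧} = {d1, d2, d3, d6, d7, d8, d9, d11, d12, d14, d15}
⟦soldier⟧ = {d1, d3, d5, d7, d8, d10, d11, d16}
… ∩ ⟦on d8⟧ = {d1, d3, d5, d7, d8, d10, d11, d16} ∩ {d1, d2, d3, d6, d7, d8, d9, d11, d12, d14, d15} = {d1, d3, d7, d8, d11}
… ∩ ⟦brown⟧ = {d1, d3, d7, d8, d11} ∩ {d3, d8, d9, d15, d16} = {d3, d8}
⟦brown soldier on d8⟧ = {d3, d8}; d8 ∈ this set.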